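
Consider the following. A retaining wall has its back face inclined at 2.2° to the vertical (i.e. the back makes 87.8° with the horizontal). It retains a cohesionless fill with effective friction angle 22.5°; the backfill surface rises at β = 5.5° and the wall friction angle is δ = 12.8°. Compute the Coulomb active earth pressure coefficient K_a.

0.453

K_a = sin²(α+φ) / [sin²α · sin(α−δ) · (1 + √{sin(φ+δ)sin(φ−β) / (sin(α−δ)sin(α+β))})²].
With α = 87.8°, φ = 22.5°, δ = 12.8°, β = 5.5°: K_a = 0.4532.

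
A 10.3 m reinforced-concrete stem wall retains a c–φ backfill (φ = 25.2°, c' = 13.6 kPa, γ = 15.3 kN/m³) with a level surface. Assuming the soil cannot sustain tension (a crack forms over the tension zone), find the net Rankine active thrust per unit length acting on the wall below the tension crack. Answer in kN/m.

173 kN/m

K_a = 0.4027; √K_a = 0.6346.
Tension-crack depth z_c = 2c/(γ√K_a) = 2×13.6/(15.3×0.6346) = 2.801 m.
σ_a at base = K_a γ H − 2c√K_a = 0.4027×15.3×10.3 − 2×13.6×0.6346 = 46.21 kPa.
P_a = ½ × 46.21 × (H − z_c) = 0.5×46.21×7.499 = 173.2 kN/m.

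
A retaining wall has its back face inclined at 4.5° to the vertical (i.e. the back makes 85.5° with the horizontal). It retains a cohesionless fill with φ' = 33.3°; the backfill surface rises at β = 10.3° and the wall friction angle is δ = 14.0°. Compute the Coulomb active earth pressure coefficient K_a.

K_a = sin²(α+φ) / [sin²α · sin(α−δ) · (1 + √{sin(φ+δ)sin(φ−β) / (sin(α−δ)sin(α+β))})²].
With α = 85.5°, φ = 33.3°, δ = 14.0°, β = 10.3°: K_a = 0.3384.

0.338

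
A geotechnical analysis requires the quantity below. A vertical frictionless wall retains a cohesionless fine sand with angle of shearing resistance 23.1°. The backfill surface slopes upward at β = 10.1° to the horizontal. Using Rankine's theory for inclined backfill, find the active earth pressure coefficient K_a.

0.467

K_a = cos β · (cos β − √(cos²β − cos²φ)) / (cos β + √(cos²β − cos²φ)).
cos β = 0.9845, cos φ = 0.9198, √(cos²β − cos²φ) = 0.3510.
K_a = 0.9845 × (0.9845 − 0.3510)/(0.9845 + 0.3510) = 0.4670.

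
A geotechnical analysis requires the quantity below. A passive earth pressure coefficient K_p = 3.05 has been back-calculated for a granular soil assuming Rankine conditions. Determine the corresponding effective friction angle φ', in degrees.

30.4°

K_p = (1+sin φ)/(1−sin φ) ⇒ sin φ = (K_p − 1)/(K_p + 1) = 0.5062.
φ = arcsin(0.5062) = 30.41°.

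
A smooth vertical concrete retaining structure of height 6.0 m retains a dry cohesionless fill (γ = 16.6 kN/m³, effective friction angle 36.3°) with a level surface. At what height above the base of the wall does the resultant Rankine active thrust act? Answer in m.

K_a = 0.2563.
The pressure distribution is triangular, so the resultant acts at H/3 above the base = 6.0/3 = 2.000 m.

2.00 m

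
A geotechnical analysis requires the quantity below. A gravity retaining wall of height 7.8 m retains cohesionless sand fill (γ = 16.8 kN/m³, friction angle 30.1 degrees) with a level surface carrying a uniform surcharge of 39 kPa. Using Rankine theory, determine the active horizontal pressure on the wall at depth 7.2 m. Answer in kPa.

K_a = (1 − sin φ)/(1 + sin φ) = 0.3320.
σ_v = γz + q = 16.8 × 7.2 + 39 = 160.0 kPa.
σ_h = K_a σ_v = 0.3320 × 160.0 = 53.11 kPa.

53.1 kPa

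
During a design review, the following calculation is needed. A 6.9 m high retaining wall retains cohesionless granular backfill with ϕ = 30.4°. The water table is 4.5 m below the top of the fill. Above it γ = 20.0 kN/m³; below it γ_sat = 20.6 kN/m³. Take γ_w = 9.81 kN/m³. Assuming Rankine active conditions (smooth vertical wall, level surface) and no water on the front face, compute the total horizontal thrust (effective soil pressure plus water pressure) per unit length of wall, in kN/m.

K_a = tan²(45° − φ/2) = 0.3280.
γ' = 20.6 − 9.81 = 10.79 kN/m³. Depth below WT = 2.4 m.
σ'_h at WT = K_a γ d_w = 29.52 kPa; at base = 29.52 + K_a γ' × 2.4 = 38.01 kPa.
P₁ (0–4.5 m) = ½×29.52×4.5 = 66.42. P₂ (4.5–6.9 m) = ½(29.52+38.01)×2.4 = 81.04.
P_w = ½ γ_w h₂² = 0.5×9.81×2.4² = 28.25. Total = 66.42+81.04+28.25 = 175.7 kN/m.

176 kN/m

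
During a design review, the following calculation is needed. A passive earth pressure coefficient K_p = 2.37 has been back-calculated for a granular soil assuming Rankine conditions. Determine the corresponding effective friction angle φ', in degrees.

24.0°

K_p = (1+sin φ)/(1−sin φ) ⇒ sin φ = (K_p − 1)/(K_p + 1) = 0.4065.
φ = arcsin(0.4065) = 23.99°.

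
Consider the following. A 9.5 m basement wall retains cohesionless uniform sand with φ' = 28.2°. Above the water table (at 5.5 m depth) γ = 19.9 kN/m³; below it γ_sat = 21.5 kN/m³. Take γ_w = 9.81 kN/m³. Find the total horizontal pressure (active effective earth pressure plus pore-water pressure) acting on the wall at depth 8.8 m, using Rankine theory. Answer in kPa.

85.4 kPa

K_a = (1 − sin φ)/(1 + sin φ) = 0.3582.
γ' = 21.5 − 9.81 = 11.69 kN/m³.
Effective vertical stress at 8.8 m: σ'_v = 19.9×5.5 + 11.69×3.30 = 148.0 kPa.
σ'_h = K_a σ'_v = 0.3582 × 148.0 = 53.02 kPa; u = γ_w × 3.30 = 32.37 kPa.
Total σ_h = 53.02 + 32.37 = 85.39 kPa.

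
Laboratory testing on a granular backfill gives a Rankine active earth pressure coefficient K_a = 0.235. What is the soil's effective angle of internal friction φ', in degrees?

38.3°

K_a = tan²(45° − φ/2) ⇒ 45° − φ/2 = arctan(√0.235) = 25.86°.
φ = 2(45° − 25.86°) = 38.27°.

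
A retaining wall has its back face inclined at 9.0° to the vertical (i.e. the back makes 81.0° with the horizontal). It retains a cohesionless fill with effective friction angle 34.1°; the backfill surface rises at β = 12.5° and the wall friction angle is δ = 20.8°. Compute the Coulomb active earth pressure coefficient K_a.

0.383

K_a = sin²(α+φ) / [sin²α · sin(α−δ) · (1 + √{sin(φ+δ)sin(φ−β) / (sin(α−δ)sin(α+β))})²].
With α = 81.0°, φ = 34.1°, δ = 20.8°, β = 12.5°: K_a = 0.3833.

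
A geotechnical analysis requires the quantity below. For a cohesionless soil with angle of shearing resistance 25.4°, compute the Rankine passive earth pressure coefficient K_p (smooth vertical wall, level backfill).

2.50

K_p = (1 + sin φ)/(1 − sin φ) = tan²(45° + 25.4°/2) = 2.502.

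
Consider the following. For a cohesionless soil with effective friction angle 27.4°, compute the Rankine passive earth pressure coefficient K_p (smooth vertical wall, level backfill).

2.71

K_p = (1 + sin φ)/(1 − sin φ) = tan²(45° + 27.4°/2) = 2.705.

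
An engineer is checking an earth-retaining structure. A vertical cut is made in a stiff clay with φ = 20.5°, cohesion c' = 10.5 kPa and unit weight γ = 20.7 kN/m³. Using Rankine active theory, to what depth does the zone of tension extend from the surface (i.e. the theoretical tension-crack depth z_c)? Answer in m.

1.46 m

K_a = tan²(45° − 20.5°/2) = 0.4813; √K_a = 0.6937.
The active pressure is zero where K_a γ z = 2c√K_a, so z_c = 2c/(γ√K_a) = 2×10.5/(20.7×0.6937) = 1.462 m.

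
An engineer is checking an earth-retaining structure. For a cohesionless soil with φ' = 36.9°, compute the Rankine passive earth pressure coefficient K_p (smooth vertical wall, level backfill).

K_p = (1 + sin φ)/(1 − sin φ) = tan²(45° + 36.9°/2) = 4.005.

4.01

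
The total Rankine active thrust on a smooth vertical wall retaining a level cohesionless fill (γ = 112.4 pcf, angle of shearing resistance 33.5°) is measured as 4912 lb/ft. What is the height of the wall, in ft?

17.4 ft

K_a = 0.2887. P_a = ½ K_a γ H² ⇒ H = √(2P_a/(K_a γ)).
H = √(2×4912/(0.2887×112.4)) = 17.40 ft.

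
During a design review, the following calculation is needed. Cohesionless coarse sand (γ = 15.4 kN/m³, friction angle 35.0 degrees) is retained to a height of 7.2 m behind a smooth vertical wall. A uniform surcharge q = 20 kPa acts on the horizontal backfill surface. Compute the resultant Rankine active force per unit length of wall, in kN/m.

K_a = tan²(45° − φ/2) = 0.2710.
Soil triangle: ½ K_a γ H² = 0.5×0.2710×15.4×7.2² = 108.2 kN/m.
Surcharge rectangle: K_a q H = 0.2710×20×7.2 = 39.02 kN/m.
Total = 108.2 + 39.02 = 147.2 kN/m.

147 kN/m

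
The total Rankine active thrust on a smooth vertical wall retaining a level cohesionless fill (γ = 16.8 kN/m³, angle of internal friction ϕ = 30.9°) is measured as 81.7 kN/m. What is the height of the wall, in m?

K_a = 0.3214. P_a = ½ K_a γ H² ⇒ H = √(2P_a/(K_a γ)).
H = √(2×81.7/(0.3214×16.8)) = 5.501 m.

5.50 m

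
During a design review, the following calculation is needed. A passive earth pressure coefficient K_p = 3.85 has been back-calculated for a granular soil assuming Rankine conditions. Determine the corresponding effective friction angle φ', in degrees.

36.0°

K_p = (1+sin φ)/(1−sin φ) ⇒ sin φ = (K_p − 1)/(K_p + 1) = 0.5876.
φ = arcsin(0.5876) = 35.99°.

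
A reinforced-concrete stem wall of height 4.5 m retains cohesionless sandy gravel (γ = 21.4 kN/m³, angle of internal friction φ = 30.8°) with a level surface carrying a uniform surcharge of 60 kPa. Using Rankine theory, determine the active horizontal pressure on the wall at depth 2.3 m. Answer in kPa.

35.2 kPa

K_a = (1 − sin φ)/(1 + sin φ) = 0.3227.
σ_v = γz + q = 21.4 × 2.3 + 60 = 109.2 kPa.
σ_h = K_a σ_v = 0.3227 × 109.2 = 35.25 kPa.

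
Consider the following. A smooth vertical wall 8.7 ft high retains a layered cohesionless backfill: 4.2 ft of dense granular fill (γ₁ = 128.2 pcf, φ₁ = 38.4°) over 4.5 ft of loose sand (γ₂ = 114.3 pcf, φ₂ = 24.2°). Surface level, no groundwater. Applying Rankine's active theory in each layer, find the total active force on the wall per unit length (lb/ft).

1760 lb/ft

K_a1 = tan²(45°−38.4°/2) = 0.2337; K_a2 = tan²(45°−24.2°/2) = 0.4185.
Layer 1: σ at base = K_a1 γ₁ h₁ = 125.8 psf; P₁ = ½×125.8×4.2 = 264.2.
Layer 2: σ_v at top = γ₁h₁ = 538.4; σ_h top = K_a2×538.4 = 225.3; σ_h base = K_a2×(538.4+114.3×4.5) = 440.6.
P₂ = ½(225.3+440.6)×4.5 = 1498. Total P_a = 264.2+1498 = 1763 lb/ft.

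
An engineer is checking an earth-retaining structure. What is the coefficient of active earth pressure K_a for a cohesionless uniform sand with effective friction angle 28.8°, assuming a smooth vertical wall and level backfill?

K_a = tan²(45° − φ/2) = tan²(30.60°) = 0.3498.

0.350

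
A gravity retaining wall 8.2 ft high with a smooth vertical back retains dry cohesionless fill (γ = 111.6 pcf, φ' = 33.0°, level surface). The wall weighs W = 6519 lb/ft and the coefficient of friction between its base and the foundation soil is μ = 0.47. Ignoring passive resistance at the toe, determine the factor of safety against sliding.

K_a = tan²(45° − 33.0°/2) = 0.2948.
P_a = ½K_aγH² = 0.5×0.2948×111.6×8.2² = 1106 lb/ft, acting at H/3 = 2.733 ft above the base.
FS_sliding = μW / P_a = 0.47×6519 / 1106 = 2.770.

2.77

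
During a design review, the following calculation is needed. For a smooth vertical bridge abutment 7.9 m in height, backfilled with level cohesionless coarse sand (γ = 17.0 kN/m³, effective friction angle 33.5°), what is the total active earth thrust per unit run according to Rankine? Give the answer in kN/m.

K_a = tan²(45° − φ/2) = 0.2887.
P_a = ½ K_a γ H² = 0.5 × 0.2887 × 17.0 × 7.9² = 153.2 kN/m.

153 kN/m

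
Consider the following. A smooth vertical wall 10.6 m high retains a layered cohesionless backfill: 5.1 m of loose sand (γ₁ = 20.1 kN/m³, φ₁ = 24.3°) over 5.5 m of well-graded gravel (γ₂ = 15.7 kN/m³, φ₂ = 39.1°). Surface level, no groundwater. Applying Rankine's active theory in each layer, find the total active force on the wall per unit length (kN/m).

290 kN/m

K_a1 = tan²(45°−24.3°/2) = 0.4169; K_a2 = tan²(45°−39.1°/2) = 0.2265.
Layer 1: σ at base = K_a1 γ₁ h₁ = 42.74 kPa; P₁ = ½×42.74×5.1 = 109.0.
Layer 2: σ_v at top = γ₁h₁ = 102.5; σ_h top = K_a2×102.5 = 23.22; σ_h base = K_a2×(102.5+15.7×5.5) = 42.77.
P₂ = ½(23.22+42.77)×5.5 = 181.5. Total P_a = 109.0+181.5 = 290.5 kN/m.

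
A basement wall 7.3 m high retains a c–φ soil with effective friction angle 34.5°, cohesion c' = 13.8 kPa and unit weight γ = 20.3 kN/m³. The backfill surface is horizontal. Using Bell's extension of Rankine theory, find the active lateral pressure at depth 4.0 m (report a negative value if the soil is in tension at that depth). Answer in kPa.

K_a = (1 − sin φ)/(1 + sin φ) = 0.2768.
σ_a = K_a γ z − 2c√K_a = 0.2768×20.3×4.0 − 2×13.8×0.5261 = 7.956 kPa.

7.96 kPa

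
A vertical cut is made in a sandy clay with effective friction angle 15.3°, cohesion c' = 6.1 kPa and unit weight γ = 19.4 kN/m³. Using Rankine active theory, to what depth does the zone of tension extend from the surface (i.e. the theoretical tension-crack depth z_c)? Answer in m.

K_a = tan²(45° − 15.3°/2) = 0.5824; √K_a = 0.7632.
The active pressure is zero where K_a γ z = 2c√K_a, so z_c = 2c/(γ√K_a) = 2×6.1/(19.4×0.7632) = 0.8240 m.

0.824 m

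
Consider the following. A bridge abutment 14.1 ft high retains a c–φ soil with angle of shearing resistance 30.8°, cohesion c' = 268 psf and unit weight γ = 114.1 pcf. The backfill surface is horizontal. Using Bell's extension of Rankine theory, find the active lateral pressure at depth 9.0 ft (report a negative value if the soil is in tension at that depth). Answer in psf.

K_a = (1 − sin φ)/(1 + sin φ) = 0.3227.
σ_a = K_a γ z − 2c√K_a = 0.3227×114.1×9.0 − 2×268×0.5681 = 26.90 psf.

26.9 psf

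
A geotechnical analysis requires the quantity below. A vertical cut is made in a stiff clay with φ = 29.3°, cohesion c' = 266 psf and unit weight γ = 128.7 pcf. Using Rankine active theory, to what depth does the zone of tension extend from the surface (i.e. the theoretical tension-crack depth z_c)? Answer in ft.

7.06 ft

K_a = tan²(45° − 29.3°/2) = 0.3428; √K_a = 0.5855.
The active pressure is zero where K_a γ z = 2c√K_a, so z_c = 2c/(γ√K_a) = 2×266/(128.7×0.5855) = 7.060 ft.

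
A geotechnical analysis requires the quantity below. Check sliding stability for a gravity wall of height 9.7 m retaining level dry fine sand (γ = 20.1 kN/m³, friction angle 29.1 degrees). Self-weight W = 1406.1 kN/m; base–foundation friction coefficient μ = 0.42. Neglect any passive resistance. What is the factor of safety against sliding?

1.81

K_a = tan²(45° − 29.1°/2) = 0.3456.
P_a = ½K_aγH² = 0.5×0.3456×20.1×9.7² = 326.8 kN/m, acting at H/3 = 3.233 m above the base.
FS_sliding = μW / P_a = 0.42×1406.1 / 326.8 = 1.807.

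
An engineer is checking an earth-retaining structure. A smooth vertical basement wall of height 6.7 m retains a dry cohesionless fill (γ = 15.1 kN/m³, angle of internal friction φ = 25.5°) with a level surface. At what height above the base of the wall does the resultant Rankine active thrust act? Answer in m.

K_a = 0.3981.
The pressure distribution is triangular, so the resultant acts at H/3 above the base = 6.7/3 = 2.233 m.

2.23 m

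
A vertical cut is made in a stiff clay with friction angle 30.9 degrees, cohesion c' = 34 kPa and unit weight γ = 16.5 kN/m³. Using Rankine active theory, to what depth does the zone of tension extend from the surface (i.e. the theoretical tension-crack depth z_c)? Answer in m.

K_a = tan²(45° − 30.9°/2) = 0.3214; √K_a = 0.5669.
The active pressure is zero where K_a γ z = 2c√K_a, so z_c = 2c/(γ√K_a) = 2×34/(16.5×0.5669) = 7.269 m.

7.27 m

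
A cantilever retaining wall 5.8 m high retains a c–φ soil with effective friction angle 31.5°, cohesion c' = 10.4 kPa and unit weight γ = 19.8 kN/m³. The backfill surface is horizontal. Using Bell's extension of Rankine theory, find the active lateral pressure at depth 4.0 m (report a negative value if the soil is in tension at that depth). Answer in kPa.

K_a = (1 − sin φ)/(1 + sin φ) = 0.3136.
σ_a = K_a γ z − 2c√K_a = 0.3136×19.8×4.0 − 2×10.4×0.5600 = 13.19 kPa.

13.2 kPa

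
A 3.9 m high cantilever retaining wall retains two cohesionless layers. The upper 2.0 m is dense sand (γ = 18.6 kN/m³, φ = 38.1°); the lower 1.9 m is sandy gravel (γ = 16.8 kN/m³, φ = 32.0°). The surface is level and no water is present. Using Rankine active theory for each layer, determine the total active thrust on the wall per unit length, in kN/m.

K_a1 = tan²(45°−38.1°/2) = 0.2368; K_a2 = tan²(45°−32.0°/2) = 0.3073.
Layer 1: σ at base = K_a1 γ₁ h₁ = 8.810 kPa; P₁ = ½×8.810×2.0 = 8.810.
Layer 2: σ_v at top = γ₁h₁ = 37.20; σ_h top = K_a2×37.20 = 11.43; σ_h base = K_a2×(37.20+16.8×1.9) = 21.24.
P₂ = ½(11.43+21.24)×1.9 = 31.03. Total P_a = 8.810+31.03 = 39.84 kN/m.

39.8 kN/m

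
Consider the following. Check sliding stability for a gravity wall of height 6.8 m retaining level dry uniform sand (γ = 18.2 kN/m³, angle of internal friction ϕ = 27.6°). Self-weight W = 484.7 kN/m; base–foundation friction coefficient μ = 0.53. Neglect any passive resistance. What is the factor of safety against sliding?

1.66

K_a = tan²(45° − 27.6°/2) = 0.3668.
P_a = ½K_aγH² = 0.5×0.3668×18.2×6.8² = 154.3 kN/m, acting at H/3 = 2.267 m above the base.
FS_sliding = μW / P_a = 0.53×484.7 / 154.3 = 1.665.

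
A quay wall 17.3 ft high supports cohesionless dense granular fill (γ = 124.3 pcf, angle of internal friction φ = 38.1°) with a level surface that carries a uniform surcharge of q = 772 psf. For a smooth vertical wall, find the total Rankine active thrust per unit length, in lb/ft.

K_a = tan²(45° − φ/2) = 0.2368.
Soil triangle: ½ K_a γ H² = 0.5×0.2368×124.3×17.3² = 4405 lb/ft.
Surcharge rectangle: K_a q H = 0.2368×772×17.3 = 3163 lb/ft.
Total = 4405 + 3163 = 7568 lb/ft.

7570 lb/ft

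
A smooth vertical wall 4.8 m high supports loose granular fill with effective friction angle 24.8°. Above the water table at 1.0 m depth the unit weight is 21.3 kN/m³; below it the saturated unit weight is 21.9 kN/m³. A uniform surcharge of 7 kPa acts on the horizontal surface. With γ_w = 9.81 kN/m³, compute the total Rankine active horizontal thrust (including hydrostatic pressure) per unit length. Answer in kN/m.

158 kN/m

K_a = tan²(45° − φ/2) = 0.4090.
γ' = 21.9 − 9.81 = 12.09 kN/m³. h₂ = H − d_w = 3.8 m.
σ'_h: at surface K_a·q = 2.863; at WT K_a(q+γd_w) = 11.57; at base K_a(q+γd_w+γ'h₂) = 30.36 kPa.
P₁ = ½(2.863+11.57)×1.0 = 7.219; P₂ = ½(11.57+30.36)×3.8 = 79.68; P_w = ½γ_w h₂² = 70.83.
Total = 7.219+79.68+70.83 = 157.7 kN/m.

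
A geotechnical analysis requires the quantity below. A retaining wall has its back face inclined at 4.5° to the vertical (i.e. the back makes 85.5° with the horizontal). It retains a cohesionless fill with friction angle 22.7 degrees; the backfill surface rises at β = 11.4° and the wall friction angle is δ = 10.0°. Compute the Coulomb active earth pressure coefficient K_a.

0.529

K_a = sin²(α+φ) / [sin²α · sin(α−δ) · (1 + √{sin(φ+δ)sin(φ−β) / (sin(α−δ)sin(α+β))})²].
With α = 85.5°, φ = 22.7°, δ = 10.0°, β = 11.4°: K_a = 0.5287.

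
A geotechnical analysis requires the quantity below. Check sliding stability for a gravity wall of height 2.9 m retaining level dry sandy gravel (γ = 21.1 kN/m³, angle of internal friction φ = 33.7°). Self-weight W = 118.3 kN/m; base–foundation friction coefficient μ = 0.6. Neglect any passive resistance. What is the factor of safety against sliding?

K_a = tan²(45° − 33.7°/2) = 0.2863.
P_a = ½K_aγH² = 0.5×0.2863×21.1×2.9² = 25.40 kN/m, acting at H/3 = 0.9667 m above the base.
FS_sliding = μW / P_a = 0.6×118.3 / 25.40 = 2.794.

2.79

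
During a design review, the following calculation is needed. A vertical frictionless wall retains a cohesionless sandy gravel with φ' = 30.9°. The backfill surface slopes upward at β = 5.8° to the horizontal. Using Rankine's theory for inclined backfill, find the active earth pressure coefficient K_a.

K_a = cos β · (cos β − √(cos²β − cos²φ)) / (cos β + √(cos²β − cos²φ)).
cos β = 0.9949, cos φ = 0.8581, √(cos²β − cos²φ) = 0.5035.
K_a = 0.9949 × (0.9949 − 0.5035)/(0.9949 + 0.5035) = 0.3263.

0.326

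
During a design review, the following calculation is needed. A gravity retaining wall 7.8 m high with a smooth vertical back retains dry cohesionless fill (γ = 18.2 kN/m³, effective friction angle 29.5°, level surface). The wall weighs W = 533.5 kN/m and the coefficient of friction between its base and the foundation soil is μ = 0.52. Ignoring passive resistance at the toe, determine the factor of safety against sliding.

K_a = tan²(45° − 29.5°/2) = 0.3401.
P_a = ½K_aγH² = 0.5×0.3401×18.2×7.8² = 188.3 kN/m, acting at H/3 = 2.600 m above the base.
FS_sliding = μW / P_a = 0.52×533.5 / 188.3 = 1.473.

1.47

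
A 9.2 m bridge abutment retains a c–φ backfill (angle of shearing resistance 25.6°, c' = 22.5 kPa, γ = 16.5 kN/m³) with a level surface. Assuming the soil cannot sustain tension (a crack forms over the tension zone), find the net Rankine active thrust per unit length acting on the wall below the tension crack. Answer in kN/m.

77.6 kN/m

K_a = 0.3966; √K_a = 0.6297.
Tension-crack depth z_c = 2c/(γ√K_a) = 2×22.5/(16.5×0.6297) = 4.331 m.
σ_a at base = K_a γ H − 2c√K_a = 0.3966×16.5×9.2 − 2×22.5×0.6297 = 31.86 kPa.
P_a = ½ × 31.86 × (H − z_c) = 0.5×31.86×4.869 = 77.57 kN/m.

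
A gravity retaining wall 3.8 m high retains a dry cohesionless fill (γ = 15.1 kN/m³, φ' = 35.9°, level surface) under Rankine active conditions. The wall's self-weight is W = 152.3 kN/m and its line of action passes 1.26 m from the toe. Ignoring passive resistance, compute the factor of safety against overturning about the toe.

5.33

K_a = tan²(45° − 35.9°/2) = 0.2607.
P_a = ½K_aγH² = 0.5×0.2607×15.1×3.8² = 28.43 kN/m, acting at H/3 = 1.267 m above the base.
Overturning moment M_o = P_a × H/3 = 28.43 × 1.267 = 36.01.
Resisting moment M_r = W × 1.26 = 152.3 × 1.26 = 191.9.
FS_overturning = M_r/M_o = 191.9/36.01 = 5.330.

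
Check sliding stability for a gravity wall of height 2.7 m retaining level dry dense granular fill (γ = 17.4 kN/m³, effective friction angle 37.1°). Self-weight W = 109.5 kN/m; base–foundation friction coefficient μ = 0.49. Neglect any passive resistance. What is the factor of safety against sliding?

K_a = tan²(45° − 37.1°/2) = 0.2475.
P_a = ½K_aγH² = 0.5×0.2475×17.4×2.7² = 15.70 kN/m, acting at H/3 = 0.9000 m above the base.
FS_sliding = μW / P_a = 0.49×109.5 / 15.70 = 3.418.

3.42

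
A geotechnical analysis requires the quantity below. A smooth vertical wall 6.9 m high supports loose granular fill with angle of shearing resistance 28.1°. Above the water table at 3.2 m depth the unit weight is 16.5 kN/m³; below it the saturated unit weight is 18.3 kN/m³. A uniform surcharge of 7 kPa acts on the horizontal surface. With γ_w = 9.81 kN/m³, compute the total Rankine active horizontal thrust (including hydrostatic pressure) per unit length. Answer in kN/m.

K_a = tan²(45° − φ/2) = 0.3596.
γ' = 18.3 − 9.81 = 8.490 kN/m³. h₂ = H − d_w = 3.7 m.
σ'_h: at surface K_a·q = 2.517; at WT K_a(q+γd_w) = 21.50; at base K_a(q+γd_w+γ'h₂) = 32.80 kPa.
P₁ = ½(2.517+21.50)×3.2 = 38.43; P₂ = ½(21.50+32.80)×3.7 = 100.5; P_w = ½γ_w h₂² = 67.15.
Total = 38.43+100.5+67.15 = 206.0 kN/m.

206 kN/m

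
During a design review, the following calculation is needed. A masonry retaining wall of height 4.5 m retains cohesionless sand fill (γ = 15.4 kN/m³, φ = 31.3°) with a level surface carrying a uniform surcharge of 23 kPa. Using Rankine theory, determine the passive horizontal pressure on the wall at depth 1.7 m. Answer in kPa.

K_p = (1 + sin φ)/(1 − sin φ) = 3.162.
σ_v = γz + q = 15.4 × 1.7 + 23 = 49.18 kPa.
σ_h = K_p σ_v = 3.162 × 49.18 = 155.5 kPa.

156 kPa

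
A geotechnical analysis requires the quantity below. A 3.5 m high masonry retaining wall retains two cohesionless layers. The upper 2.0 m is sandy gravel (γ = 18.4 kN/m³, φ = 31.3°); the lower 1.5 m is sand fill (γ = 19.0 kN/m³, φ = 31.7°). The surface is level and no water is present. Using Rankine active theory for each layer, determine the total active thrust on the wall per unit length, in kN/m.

35.5 kN/m

K_a1 = tan²(45°−31.3°/2) = 0.3162; K_a2 = tan²(45°−31.7°/2) = 0.3111.
Layer 1: σ at base = K_a1 γ₁ h₁ = 11.64 kPa; P₁ = ½×11.64×2.0 = 11.64.
Layer 2: σ_v at top = γ₁h₁ = 36.80; σ_h top = K_a2×36.80 = 11.45; σ_h base = K_a2×(36.80+19.0×1.5) = 20.31.
P₂ = ½(11.45+20.31)×1.5 = 23.82. Total P_a = 11.64+23.82 = 35.46 kN/m.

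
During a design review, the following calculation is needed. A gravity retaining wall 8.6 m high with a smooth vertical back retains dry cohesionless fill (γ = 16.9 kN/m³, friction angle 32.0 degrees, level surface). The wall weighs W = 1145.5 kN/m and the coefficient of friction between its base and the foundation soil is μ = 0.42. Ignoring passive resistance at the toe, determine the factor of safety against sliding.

2.51

K_a = tan²(45° − 32.0°/2) = 0.3073.
P_a = ½K_aγH² = 0.5×0.3073×16.9×8.6² = 192.0 kN/m, acting at H/3 = 2.867 m above the base.
FS_sliding = μW / P_a = 0.42×1145.5 / 192.0 = 2.505.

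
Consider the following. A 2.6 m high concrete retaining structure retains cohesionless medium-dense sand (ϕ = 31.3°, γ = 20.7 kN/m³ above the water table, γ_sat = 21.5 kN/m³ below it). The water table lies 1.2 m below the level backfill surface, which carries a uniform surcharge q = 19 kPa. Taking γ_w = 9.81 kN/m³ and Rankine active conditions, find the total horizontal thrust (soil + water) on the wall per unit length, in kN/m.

44.6 kN/m

K_a = tan²(45° − φ/2) = 0.3162.
γ' = 21.5 − 9.81 = 11.69 kN/m³. h₂ = H − d_w = 1.4 m.
σ'_h: at surface K_a·q = 6.008; at WT K_a(q+γd_w) = 13.86; at base K_a(q+γd_w+γ'h₂) = 19.04 kPa.
P₁ = ½(6.008+13.86)×1.2 = 11.92; P₂ = ½(13.86+19.04)×1.4 = 23.03; P_w = ½γ_w h₂² = 9.614.
Total = 11.92+23.03+9.614 = 44.57 kN/m.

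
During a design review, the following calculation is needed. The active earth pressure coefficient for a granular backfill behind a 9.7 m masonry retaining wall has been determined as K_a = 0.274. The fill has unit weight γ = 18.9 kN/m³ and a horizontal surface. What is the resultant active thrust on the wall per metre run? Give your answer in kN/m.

P = ½ K_a γ H² = 0.5 × 0.274 × 18.9 × 9.7² = 243.6 kN/m.

244 kN/m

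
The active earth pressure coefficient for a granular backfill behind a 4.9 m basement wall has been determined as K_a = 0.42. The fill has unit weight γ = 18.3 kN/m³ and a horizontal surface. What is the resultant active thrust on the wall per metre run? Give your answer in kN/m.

92.3 kN/m

P = ½ K_a γ H² = 0.5 × 0.42 × 18.3 × 4.9² = 92.27 kN/m.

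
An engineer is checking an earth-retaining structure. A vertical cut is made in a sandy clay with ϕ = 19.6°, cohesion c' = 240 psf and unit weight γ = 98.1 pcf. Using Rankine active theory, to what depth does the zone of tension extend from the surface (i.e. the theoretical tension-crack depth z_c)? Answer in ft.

K_a = tan²(45° − 19.6°/2) = 0.4976; √K_a = 0.7054.
The active pressure is zero where K_a γ z = 2c√K_a, so z_c = 2c/(γ√K_a) = 2×240/(98.1×0.7054) = 6.936 ft.

6.94 ft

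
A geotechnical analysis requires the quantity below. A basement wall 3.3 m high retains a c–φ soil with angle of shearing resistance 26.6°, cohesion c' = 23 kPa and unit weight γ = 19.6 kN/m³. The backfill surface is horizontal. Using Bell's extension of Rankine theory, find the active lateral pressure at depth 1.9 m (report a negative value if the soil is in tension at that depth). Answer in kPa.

-14.2 kPa

K_a = (1 − sin φ)/(1 + sin φ) = 0.3814.
σ_a = K_a γ z − 2c√K_a = 0.3814×19.6×1.9 − 2×23×0.6176 = -14.21 kPa.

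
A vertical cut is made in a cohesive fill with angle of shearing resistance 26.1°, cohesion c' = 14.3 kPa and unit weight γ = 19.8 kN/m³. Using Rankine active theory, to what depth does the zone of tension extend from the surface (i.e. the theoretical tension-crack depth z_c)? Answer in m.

K_a = tan²(45° − 26.1°/2) = 0.3889; √K_a = 0.6237.
The active pressure is zero where K_a γ z = 2c√K_a, so z_c = 2c/(γ√K_a) = 2×14.3/(19.8×0.6237) = 2.316 m.

2.32 m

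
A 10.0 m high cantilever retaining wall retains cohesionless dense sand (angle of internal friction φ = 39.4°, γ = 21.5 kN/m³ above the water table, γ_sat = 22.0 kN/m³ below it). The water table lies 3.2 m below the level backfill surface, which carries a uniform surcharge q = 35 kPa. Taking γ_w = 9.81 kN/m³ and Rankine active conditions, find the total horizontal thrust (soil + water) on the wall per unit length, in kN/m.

K_a = tan²(45° − φ/2) = 0.2234.
γ' = 22.0 − 9.81 = 12.19 kN/m³. h₂ = H − d_w = 6.8 m.
σ'_h: at surface K_a·q = 7.821; at WT K_a(q+γd_w) = 23.19; at base K_a(q+γd_w+γ'h₂) = 41.72 kPa.
P₁ = ½(7.821+23.19)×3.2 = 49.62; P₂ = ½(23.19+41.72)×6.8 = 220.7; P_w = ½γ_w h₂² = 226.8.
Total = 49.62+220.7+226.8 = 497.1 kN/m.

497 kN/m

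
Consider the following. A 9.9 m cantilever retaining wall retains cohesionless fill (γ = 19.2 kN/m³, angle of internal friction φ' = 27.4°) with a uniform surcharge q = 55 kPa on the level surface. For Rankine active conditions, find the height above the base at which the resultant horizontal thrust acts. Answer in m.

3.90 m

K_a = 0.3697.
Triangular part P₁ = ½K_aγH² = 347.8 at H/3 = 3.300 m; rectangular part P₂ = K_a q H = 201.3 at H/2 = 4.950 m.
ȳ = (P₁·3.300 + P₂·4.950)/(P₁+P₂) = 3.905 m.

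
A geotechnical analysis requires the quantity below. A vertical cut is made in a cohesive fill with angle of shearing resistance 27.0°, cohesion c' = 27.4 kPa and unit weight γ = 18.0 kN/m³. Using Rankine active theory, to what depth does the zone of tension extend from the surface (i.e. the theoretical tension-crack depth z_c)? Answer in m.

K_a = tan²(45° − 27.0°/2) = 0.3755; √K_a = 0.6128.
The active pressure is zero where K_a γ z = 2c√K_a, so z_c = 2c/(γ√K_a) = 2×27.4/(18.0×0.6128) = 4.968 m.

4.97 m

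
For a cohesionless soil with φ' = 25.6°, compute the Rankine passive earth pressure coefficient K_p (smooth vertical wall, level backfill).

2.52

K_p = (1 + sin φ)/(1 − sin φ) = tan²(45° + 25.6°/2) = 2.522.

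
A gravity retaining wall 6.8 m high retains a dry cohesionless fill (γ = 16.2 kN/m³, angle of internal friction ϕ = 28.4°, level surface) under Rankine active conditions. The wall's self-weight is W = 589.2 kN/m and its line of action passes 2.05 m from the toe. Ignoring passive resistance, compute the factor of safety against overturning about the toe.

4.00

K_a = tan²(45° − 28.4°/2) = 0.3554.
P_a = ½K_aγH² = 0.5×0.3554×16.2×6.8² = 133.1 kN/m, acting at H/3 = 2.267 m above the base.
Overturning moment M_o = P_a × H/3 = 133.1 × 2.267 = 301.7.
Resisting moment M_r = W × 2.05 = 589.2 × 2.05 = 1208.
FS_overturning = M_r/M_o = 1208/301.7 = 4.004.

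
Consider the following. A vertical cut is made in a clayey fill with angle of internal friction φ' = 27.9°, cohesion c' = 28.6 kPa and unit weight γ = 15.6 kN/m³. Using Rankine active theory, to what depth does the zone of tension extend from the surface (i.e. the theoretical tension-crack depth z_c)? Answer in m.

6.09 m

K_a = tan²(45° − 27.9°/2) = 0.3625; √K_a = 0.6020.
The active pressure is zero where K_a γ z = 2c√K_a, so z_c = 2c/(γ√K_a) = 2×28.6/(15.6×0.6020) = 6.090 m.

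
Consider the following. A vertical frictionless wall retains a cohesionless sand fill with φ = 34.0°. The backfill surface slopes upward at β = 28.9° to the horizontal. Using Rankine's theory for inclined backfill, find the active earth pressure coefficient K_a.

K_a = cos β · (cos β − √(cos²β − cos²φ)) / (cos β + √(cos²β − cos²φ)).
cos β = 0.8755, cos φ = 0.8290, √(cos²β − cos²φ) = 0.2813.
K_a = 0.8755 × (0.8755 − 0.2813)/(0.8755 + 0.2813) = 0.4497.

0.450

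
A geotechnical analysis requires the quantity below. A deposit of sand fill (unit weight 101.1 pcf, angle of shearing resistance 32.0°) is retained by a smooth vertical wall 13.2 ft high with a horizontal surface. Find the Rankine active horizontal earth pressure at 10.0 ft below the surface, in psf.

K_a = (1 − sin φ)/(1 + sin φ) = 0.3073.
σ_h = K_a γ z = 0.3073 × 101.1 × 10.0 = 310.6 psf.

311 psf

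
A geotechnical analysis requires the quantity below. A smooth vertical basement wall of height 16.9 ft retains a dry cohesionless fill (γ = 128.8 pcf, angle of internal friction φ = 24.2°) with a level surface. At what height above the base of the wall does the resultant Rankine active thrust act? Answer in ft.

K_a = 0.4185.
The pressure distribution is triangular, so the resultant acts at H/3 above the base = 16.9/3 = 5.633 ft.

5.63 ft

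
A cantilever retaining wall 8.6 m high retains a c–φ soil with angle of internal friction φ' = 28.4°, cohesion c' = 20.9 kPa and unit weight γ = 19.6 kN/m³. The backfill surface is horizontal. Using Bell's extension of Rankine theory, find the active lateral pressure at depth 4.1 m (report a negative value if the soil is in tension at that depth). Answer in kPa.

K_a = (1 − sin φ)/(1 + sin φ) = 0.3554.
σ_a = K_a γ z − 2c√K_a = 0.3554×19.6×4.1 − 2×20.9×0.5961 = 3.639 kPa.

3.64 kPa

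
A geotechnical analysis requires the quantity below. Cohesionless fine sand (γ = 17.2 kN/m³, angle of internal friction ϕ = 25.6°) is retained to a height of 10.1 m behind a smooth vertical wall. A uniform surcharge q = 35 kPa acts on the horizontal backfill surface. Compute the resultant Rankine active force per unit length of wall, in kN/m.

K_a = tan²(45° − φ/2) = 0.3966.
Soil triangle: ½ K_a γ H² = 0.5×0.3966×17.2×10.1² = 347.9 kN/m.
Surcharge rectangle: K_a q H = 0.3966×35×10.1 = 140.2 kN/m.
Total = 347.9 + 140.2 = 488.1 kN/m.

488 kN/m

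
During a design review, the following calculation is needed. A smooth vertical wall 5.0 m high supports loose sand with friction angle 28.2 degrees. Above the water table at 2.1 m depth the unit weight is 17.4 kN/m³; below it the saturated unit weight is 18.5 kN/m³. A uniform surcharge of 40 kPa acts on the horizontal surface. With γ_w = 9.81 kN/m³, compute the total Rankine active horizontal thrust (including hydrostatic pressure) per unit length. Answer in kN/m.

K_a = tan²(45° − φ/2) = 0.3582.
γ' = 18.5 − 9.81 = 8.690 kN/m³. h₂ = H − d_w = 2.9 m.
σ'_h: at surface K_a·q = 14.33; at WT K_a(q+γd_w) = 27.42; at base K_a(q+γd_w+γ'h₂) = 36.44 kPa.
P₁ = ½(14.33+27.42)×2.1 = 43.83; P₂ = ½(27.42+36.44)×2.9 = 92.59; P_w = ½γ_w h₂² = 41.25.
Total = 43.83+92.59+41.25 = 177.7 kN/m.

178 kN/m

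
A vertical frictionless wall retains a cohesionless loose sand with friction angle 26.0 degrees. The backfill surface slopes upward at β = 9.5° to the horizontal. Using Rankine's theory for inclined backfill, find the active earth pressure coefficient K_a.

K_a = cos β · (cos β − √(cos²β − cos²φ)) / (cos β + √(cos²β − cos²φ)).
cos β = 0.9863, cos φ = 0.8988, √(cos²β − cos²φ) = 0.4061.
K_a = 0.9863 × (0.9863 − 0.4061)/(0.9863 + 0.4061) = 0.4110.

0.411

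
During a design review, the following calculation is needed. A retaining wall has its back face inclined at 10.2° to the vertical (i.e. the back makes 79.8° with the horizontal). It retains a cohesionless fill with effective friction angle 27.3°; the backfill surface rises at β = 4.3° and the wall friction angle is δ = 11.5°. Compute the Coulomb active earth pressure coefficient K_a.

K_a = sin²(α+φ) / [sin²α · sin(α−δ) · (1 + √{sin(φ+δ)sin(φ−β) / (sin(α−δ)sin(α+β))})²].
With α = 79.8°, φ = 27.3°, δ = 11.5°, β = 4.3°: K_a = 0.4424.

0.442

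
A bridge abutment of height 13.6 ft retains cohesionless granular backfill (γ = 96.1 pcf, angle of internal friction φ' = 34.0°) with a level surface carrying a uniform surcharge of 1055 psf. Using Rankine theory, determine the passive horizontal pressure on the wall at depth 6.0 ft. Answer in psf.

K_p = (1 + sin φ)/(1 − sin φ) = 3.537.
σ_v = γz + q = 96.1 × 6.0 + 1055 = 1632 psf.
σ_h = K_p σ_v = 3.537 × 1632 = 5771 psf.

5770 psf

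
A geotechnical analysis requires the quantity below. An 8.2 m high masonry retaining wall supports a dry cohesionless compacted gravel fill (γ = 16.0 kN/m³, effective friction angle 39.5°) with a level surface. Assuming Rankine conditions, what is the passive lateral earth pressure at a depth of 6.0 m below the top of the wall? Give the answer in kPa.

432 kPa

K_p = (1 + sin φ)/(1 − sin φ) = 4.496.
σ_h = K_p γ z = 4.496 × 16.0 × 6.0 = 431.6 kPa.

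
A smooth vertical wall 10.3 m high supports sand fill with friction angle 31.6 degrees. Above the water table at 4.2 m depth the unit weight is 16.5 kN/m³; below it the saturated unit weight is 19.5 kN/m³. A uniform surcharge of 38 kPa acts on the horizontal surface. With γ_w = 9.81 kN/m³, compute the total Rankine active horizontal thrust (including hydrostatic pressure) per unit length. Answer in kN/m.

539 kN/m

K_a = tan²(45° − φ/2) = 0.3123.
γ' = 19.5 − 9.81 = 9.690 kN/m³. h₂ = H − d_w = 6.1 m.
σ'_h: at surface K_a·q = 11.87; at WT K_a(q+γd_w) = 33.51; at base K_a(q+γd_w+γ'h₂) = 51.98 kPa.
P₁ = ½(11.87+33.51)×4.2 = 95.31; P₂ = ½(33.51+51.98)×6.1 = 260.8; P_w = ½γ_w h₂² = 182.5.
Total = 95.31+260.8+182.5 = 538.6 kN/m.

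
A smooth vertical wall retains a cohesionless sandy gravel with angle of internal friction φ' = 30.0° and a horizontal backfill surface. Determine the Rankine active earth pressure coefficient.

K_a = (1 − sin φ)/(1 + sin φ) = (1 − sin 30.0°)/(1 + sin 30.0°) = 0.3333.

0.333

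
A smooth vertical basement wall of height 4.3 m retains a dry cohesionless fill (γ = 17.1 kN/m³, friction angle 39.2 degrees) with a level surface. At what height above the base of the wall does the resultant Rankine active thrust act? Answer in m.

K_a = 0.2255.
The pressure distribution is triangular, so the resultant acts at H/3 above the base = 4.3/3 = 1.433 m.

1.43 m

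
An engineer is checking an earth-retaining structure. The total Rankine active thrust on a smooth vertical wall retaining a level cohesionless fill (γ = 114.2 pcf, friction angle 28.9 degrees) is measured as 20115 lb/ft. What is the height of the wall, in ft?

K_a = 0.3484. P_a = ½ K_a γ H² ⇒ H = √(2P_a/(K_a γ)).
H = √(2×20115/(0.3484×114.2)) = 31.80 ft.

31.8 ft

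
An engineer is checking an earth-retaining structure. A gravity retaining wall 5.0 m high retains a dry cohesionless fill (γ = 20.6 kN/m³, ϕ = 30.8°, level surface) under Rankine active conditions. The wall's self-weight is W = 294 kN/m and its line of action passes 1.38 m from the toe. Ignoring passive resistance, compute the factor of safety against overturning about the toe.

K_a = tan²(45° − 30.8°/2) = 0.3227.
P_a = ½K_aγH² = 0.5×0.3227×20.6×5.0² = 83.10 kN/m, acting at H/3 = 1.667 m above the base.
Overturning moment M_o = P_a × H/3 = 83.10 × 1.667 = 138.5.
Resisting moment M_r = W × 1.38 = 294 × 1.38 = 405.7.
FS_overturning = M_r/M_o = 405.7/138.5 = 2.929.

2.93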